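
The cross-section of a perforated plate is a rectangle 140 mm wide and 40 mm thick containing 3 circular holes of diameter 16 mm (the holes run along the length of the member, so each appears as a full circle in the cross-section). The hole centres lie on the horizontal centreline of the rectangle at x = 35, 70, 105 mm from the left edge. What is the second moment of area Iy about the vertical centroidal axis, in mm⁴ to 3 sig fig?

Treat the section as a set of non-overlapping primitives; coordinates are from the bounding-box lower-left.
Plate: 140 × 40, A = 5 600 mm², x = 70 mm, Ī = 9 146 667 mm⁴.
Hole 1 (subtracted): ⌀16, A = 201.06 mm², x = 35 mm, Ī = 3 217 mm⁴.
Hole 2 (subtracted): ⌀16, A = 201.06 mm², x = 70 mm, Ī = 3 217 mm⁴.
Hole 3 (subtracted): ⌀16, A = 201.06 mm², x = 105 mm, Ī = 3 217 mm⁴.
By symmetry the centroid is at mid-width, x̄ = 70 mm.
Transfer each piece to the vertical centroidal axis using Ī + A·d² with d = x − 70:
  plate: d = 0 mm → contributes +9 146 667 mm⁴
  hole 1: d = -35 mm → contributes −249 518 mm⁴
  hole 2: d = 0 mm → contributes −3 217 mm⁴
  hole 3: d = 35 mm → contributes −249 518 mm⁴
Total I = 8 644 414 mm⁴.

Iy ≈ 8.64 × 10⁶ mm⁴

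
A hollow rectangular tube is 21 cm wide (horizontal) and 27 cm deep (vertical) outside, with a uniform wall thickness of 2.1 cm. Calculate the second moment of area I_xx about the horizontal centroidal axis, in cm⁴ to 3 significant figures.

Split into non-overlapping primitives; take the origin at the lower-left of the bounding box.
Outer rectangle: 21 × 27, A = 567 cm², y = 13.5 cm, Ī = 34 445 cm⁴.
Inner void (subtracted): 16.8 × 22.8, A = 383.04 cm², y = 13.5 cm, Ī = 16 593 cm⁴.
By symmetry the centroid is at mid-height, ȳ = 13.5 cm.
All pieces are centred on the horizontal centroidal axis, so I = ΣĪ (holes subtracted) = 17 852 cm⁴.

I_xx ≈ 1.79 × 10⁴ cm⁴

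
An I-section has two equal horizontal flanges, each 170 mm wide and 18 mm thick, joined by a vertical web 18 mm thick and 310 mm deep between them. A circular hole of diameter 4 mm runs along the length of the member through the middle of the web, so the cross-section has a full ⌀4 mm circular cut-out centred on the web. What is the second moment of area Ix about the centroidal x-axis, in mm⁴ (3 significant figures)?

Treat the section as a set of non-overlapping primitives; coordinates are from the bounding-box lower-left.
Bottom flange: 170 × 18, A = 3 060 mm², y = 9 mm, Ī = 82 620 mm⁴.
Web: 18 × 310, A = 5 580 mm², y = 173 mm, Ī = 44 686 500 mm⁴.
Top flange: 170 × 18, A = 3 060 mm², y = 337 mm, Ī = 82 620 mm⁴.
Hole (subtracted): ⌀4, A = 12.566 mm², y = 173 mm, Ī = 12.566 mm⁴.
By symmetry the centroid is at mid-height, ȳ = 173 mm.
Transfer each piece to the centroidal x-axis using Ī + A·d² with d = y − 173:
  bottom flange: d = -164 mm → contributes +82 384 380 mm⁴
  web: d = 0 mm → contributes +44 686 500 mm⁴
  top flange: d = 164 mm → contributes +82 384 380 mm⁴
  hole: d = 0 mm → contributes −12.566 mm⁴
Total I = 209 455 247 mm⁴.

Ix ≈ 2.09 × 10⁸ mm⁴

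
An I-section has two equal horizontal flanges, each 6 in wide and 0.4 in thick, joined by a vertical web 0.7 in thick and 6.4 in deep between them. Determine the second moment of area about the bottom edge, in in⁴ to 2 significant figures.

Decompose the section into non-overlapping parts with the origin at the bottom-left of its bounding rectangle.
Bottom flange: 6 × 0.4, A = 2.4 in², y = 0.2 in, Ī = 0.032 in⁴.
Web: 0.7 × 6.4, A = 4.48 in², y = 3.6 in, Ī = 15.29 in⁴.
Top flange: 6 × 0.4, A = 2.4 in², y = 7 in, Ī = 0.032 in⁴.
Transfer each piece to the bottom edge using Ī + A·d² with d = y − 0:
  bottom flange: d = 0.2 in → contributes +0.128 in⁴
  web: d = 3.6 in → contributes +73.35 in⁴
  top flange: d = 7 in → contributes +117.6 in⁴
Total I = 191.1 in⁴.

I_base ≈ 190 in⁴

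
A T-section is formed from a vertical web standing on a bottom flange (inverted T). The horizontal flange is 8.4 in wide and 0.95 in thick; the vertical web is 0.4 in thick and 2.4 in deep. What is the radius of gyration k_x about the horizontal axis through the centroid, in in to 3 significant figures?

Decompose the section into non-overlapping parts with the origin at the bottom-left of its bounding rectangle.
Flange: 8.4 × 0.95, A = 7.98 in², y = 0.475 in, Ī = 0.60016 in⁴.
Web: 0.4 × 2.4, A = 0.96 in², y = 2.15 in, Ī = 0.4608 in⁴.
Centroid: ȳ = ΣA·y / ΣA = 0.65487 in.
Transfer each piece to the horizontal axis through the centroid using Ī + A·d² with d = y − 0.65487:
  flange: d = -0.17987 in → contributes +0.85833 in⁴
  web: d = 1.4951 in → contributes +2.6068 in⁴
Total I = 3.4651 in⁴.
Radius of gyration: k = √(I/A) = √(3.4651 / 8.94) = 0.62257 in.

k_x ≈ 0.623 in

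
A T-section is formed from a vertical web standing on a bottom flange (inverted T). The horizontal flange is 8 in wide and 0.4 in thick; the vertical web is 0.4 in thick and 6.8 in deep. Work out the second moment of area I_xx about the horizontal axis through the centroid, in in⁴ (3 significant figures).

I_xx ≈ 29.6 in⁴

Decompose the section into non-overlapping parts with the origin at the bottom-left of its bounding rectangle.
Flange: 8 × 0.4, A = 3.2 in², y = 0.2 in, Ī = 0.042667 in⁴.
Web: 0.4 × 6.8, A = 2.72 in², y = 3.8 in, Ī = 10.481 in⁴.
Centroid: ȳ = ΣA·y / ΣA = 1.8541 in.
Transfer each piece to the horizontal axis through the centroid using Ī + A·d² with d = y − 1.8541:
  flange: d = -1.6541 in → contributes +8.7975 in⁴
  web: d = 1.9459 in → contributes +20.781 in⁴
Total I = 29.578 in⁴.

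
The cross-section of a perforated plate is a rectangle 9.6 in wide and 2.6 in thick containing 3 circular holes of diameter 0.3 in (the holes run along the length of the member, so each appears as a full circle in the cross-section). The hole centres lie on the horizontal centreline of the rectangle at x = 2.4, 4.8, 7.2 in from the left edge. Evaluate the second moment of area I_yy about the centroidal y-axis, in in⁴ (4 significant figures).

I_yy ≈ 190.9 in⁴

Decompose the section into non-overlapping parts with the origin at the bottom-left of its bounding rectangle.
Plate: 9.6 × 2.6, A = 24.96 in², x = 4.8 in, Ī = 191.693 in⁴.
Hole 1 (subtracted): ⌀0.3, A = 0.0706858 in², x = 2.4 in, Ī = 0.000397608 in⁴.
Hole 2 (subtracted): ⌀0.3, A = 0.0706858 in², x = 4.8 in, Ī = 0.000397608 in⁴.
Hole 3 (subtracted): ⌀0.3, A = 0.0706858 in², x = 7.2 in, Ī = 0.000397608 in⁴.
By symmetry the centroid is at mid-width, x̄ = 4.8 in.
Transfer each piece to the centroidal y-axis using Ī + A·d² with d = x − 4.8:
  plate: d = 0 in → contributes +191.693 in⁴
  hole 1: d = -2.4 in → contributes −0.407548 in⁴
  hole 2: d = 0 in → contributes −0.000397608 in⁴
  hole 3: d = 2.4 in → contributes −0.407548 in⁴
Total I = 190.877 in⁴.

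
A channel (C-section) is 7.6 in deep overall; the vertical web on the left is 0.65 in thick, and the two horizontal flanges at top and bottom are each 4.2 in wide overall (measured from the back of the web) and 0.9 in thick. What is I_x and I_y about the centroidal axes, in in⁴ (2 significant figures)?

Split into non-overlapping primitives; take the origin at the lower-left of the bounding box.
Web: 0.65 × 7.6, A = 4.94 in², y = 3.8 in, Ī = 23.78 in⁴.
Top flange (beyond web): 3.55 × 0.9, A = 3.195 in², y = 7.15 in, Ī = 0.2157 in⁴.
Bottom flange (beyond web): 3.55 × 0.9, A = 3.195 in², y = 0.45 in, Ī = 0.2157 in⁴.
By symmetry the centroid is at mid-height, ȳ = 3.8 in.
Transfer each piece to the centroidal x-axis using Ī + A·d² with d = y − 3.8:
  web: d = 0 in → contributes +23.78 in⁴
  top flange (beyond web): d = 3.35 in → contributes +36.07 in⁴
  bottom flange (beyond web): d = -3.35 in → contributes +36.07 in⁴
Total I = 95.92 in⁴.
For the y-axis: x̄ = 1.509 in.
Repeating about the centroidal y-axis gives I_y = 19.17 in⁴.

I_x ≈ 96 in⁴, I_y ≈ 19 in⁴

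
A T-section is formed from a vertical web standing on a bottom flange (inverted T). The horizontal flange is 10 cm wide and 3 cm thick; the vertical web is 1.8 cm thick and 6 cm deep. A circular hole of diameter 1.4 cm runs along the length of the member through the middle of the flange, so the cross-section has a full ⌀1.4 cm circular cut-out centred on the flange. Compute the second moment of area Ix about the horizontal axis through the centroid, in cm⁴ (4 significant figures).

Ix ≈ 213.3 cm⁴

Break the section into simple shapes (no overlaps), measuring from the bottom-left corner of the bounding box.
Flange: 10 × 3, A = 30 cm², y = 1.5 cm, Ī = 22.5 cm⁴.
Web: 1.8 × 6, A = 10.8 cm², y = 6 cm, Ī = 32.4 cm⁴.
Hole (subtracted): ⌀1.4, A = 1.53938 cm², y = 1.5 cm, Ī = 0.188574 cm⁴.
Centroid: ȳ = ΣA·y / ΣA = 2.73788 cm.
Transfer each piece to the horizontal axis through the centroid using Ī + A·d² with d = y − 2.73788:
  flange: d = -1.23788 cm → contributes +68.4705 cm⁴
  web: d = 3.26212 cm → contributes +147.327 cm⁴
  hole: d = -1.23788 cm → contributes −2.54745 cm⁴
Total I = 213.25 cm⁴.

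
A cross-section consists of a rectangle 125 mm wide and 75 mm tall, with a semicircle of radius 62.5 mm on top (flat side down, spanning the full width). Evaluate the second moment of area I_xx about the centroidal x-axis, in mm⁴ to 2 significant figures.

I_xx ≈ 2.1 × 10⁷ mm⁴

Treat the section as a set of non-overlapping primitives; coordinates are from the bounding-box lower-left.
Rectangular body: 125 × 75, A = 9 375 mm², y = 37.5 mm, Ī = 4 394 531 mm⁴.
Semicircular cap: semicircle r = 62.5, A = 6 136 mm², y = 101.5 mm, Ī = 1 674 758 mm⁴.
Centroid: ȳ = ΣA·y / ΣA = 62.83 mm.
Transfer each piece to the centroidal x-axis using Ī + A·d² with d = y − 62.83:
  rectangular body: d = -25.33 mm → contributes +10 408 569 mm⁴
  semicircular cap: d = 38.7 mm → contributes +10 863 531 mm⁴
Total I = 21 272 100 mm⁴.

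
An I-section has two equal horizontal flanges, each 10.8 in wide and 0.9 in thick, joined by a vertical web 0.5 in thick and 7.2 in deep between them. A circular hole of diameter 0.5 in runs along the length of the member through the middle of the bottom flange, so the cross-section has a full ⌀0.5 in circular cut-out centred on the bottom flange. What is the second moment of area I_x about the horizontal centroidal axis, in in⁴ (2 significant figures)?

Split into non-overlapping primitives; take the origin at the lower-left of the bounding box.
Bottom flange: 10.8 × 0.9, A = 9.72 in², y = 0.45 in, Ī = 0.6561 in⁴.
Web: 0.5 × 7.2, A = 3.6 in², y = 4.5 in, Ī = 15.55 in⁴.
Top flange: 10.8 × 0.9, A = 9.72 in², y = 8.55 in, Ī = 0.6561 in⁴.
Hole (subtracted): ⌀0.5, A = 0.1963 in², y = 0.45 in, Ī = 0.003068 in⁴.
Centroid: ȳ = ΣA·y / ΣA = 4.535 in.
Transfer each piece to the horizontal centroidal axis using Ī + A·d² with d = y − 4.535:
  bottom flange: d = -4.085 in → contributes +162.8 in⁴
  web: d = -0.03481 in → contributes +15.56 in⁴
  top flange: d = 4.015 in → contributes +157.4 in⁴
  hole: d = -4.085 in → contributes −3.279 in⁴
Total I = 332.5 in⁴.

I_x ≈ 330 in⁴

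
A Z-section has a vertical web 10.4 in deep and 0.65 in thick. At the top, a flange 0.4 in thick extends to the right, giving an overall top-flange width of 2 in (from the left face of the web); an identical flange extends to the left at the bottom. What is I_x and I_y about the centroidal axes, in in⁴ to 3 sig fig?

I_x ≈ 87.9 in⁴, I_y ≈ 1.48 in⁴

Break the section into simple shapes (no overlaps), measuring from the bottom-left corner of the bounding box.
Web: 0.65 × 10.4, A = 6.76 in², y = 5.2 in, Ī = 60.93 in⁴.
Top flange (beyond web): 1.35 × 0.4, A = 0.54 in², y = 10.2 in, Ī = 0.0072 in⁴.
Bottom flange (beyond web): 1.35 × 0.4, A = 0.54 in², y = 0.2 in, Ī = 0.0072 in⁴.
Centroid: ȳ = ΣA·y / ΣA = 5.2 in.
Transfer each piece to the centroidal x-axis using Ī + A·d² with d = y − 5.2:
  web: d = 0 in → contributes +60.93 in⁴
  top flange (beyond web): d = 5 in → contributes +13.507 in⁴
  bottom flange (beyond web): d = -5 in → contributes +13.507 in⁴
Total I = 87.945 in⁴.
For the y-axis: x̄ = 1.675 in.
Repeating about the centroidal y-axis gives I_y = 1.482 in⁴.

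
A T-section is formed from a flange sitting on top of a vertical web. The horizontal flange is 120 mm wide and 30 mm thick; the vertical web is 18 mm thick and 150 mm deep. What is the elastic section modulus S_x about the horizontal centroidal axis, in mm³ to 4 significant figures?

S_x ≈ 1.410 × 10⁵ mm³

Treat the section as a set of non-overlapping primitives; coordinates are from the bounding-box lower-left.
Flange: 120 × 30, A = 3 600 mm², y = 165 mm, Ī = 270 000 mm⁴.
Web: 18 × 150, A = 2 700 mm², y = 75 mm, Ī = 5 062 500 mm⁴.
Centroid: ȳ = ΣA·y / ΣA = 126.429 mm.
Transfer each piece to the horizontal centroidal axis using Ī + A·d² with d = y − 126.429:
  flange: d = 38.5714 mm → contributes +5 625 918 mm⁴
  web: d = -51.4286 mm → contributes +12 203 724 mm⁴
Total I = 17 829 643 mm⁴.
Extreme fibre distance c = 126.429 mm; S = I/c = 141 025 mm³.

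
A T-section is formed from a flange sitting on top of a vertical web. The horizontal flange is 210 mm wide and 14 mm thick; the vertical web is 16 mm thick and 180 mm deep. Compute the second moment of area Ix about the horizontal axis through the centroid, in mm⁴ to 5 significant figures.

Ix ≈ 2.1513 × 10⁷ mm⁴

Treat the section as a set of non-overlapping primitives; coordinates are from the bounding-box lower-left.
Flange: 210 × 14, A = 2 940 mm², y = 187 mm, Ī = 48 020 mm⁴.
Web: 16 × 180, A = 2 880 mm², y = 90 mm, Ī = 7 776 000 mm⁴.
Centroid: ȳ = ΣA·y / ΣA = 139 mm.
Transfer each piece to the horizontal axis through the centroid using Ī + A·d² with d = y − 139:
  flange: d = 48 mm → contributes +6 821 780 mm⁴
  web: d = -49 mm → contributes +14 690 880 mm⁴
Total I = 21 512 660 mm⁴.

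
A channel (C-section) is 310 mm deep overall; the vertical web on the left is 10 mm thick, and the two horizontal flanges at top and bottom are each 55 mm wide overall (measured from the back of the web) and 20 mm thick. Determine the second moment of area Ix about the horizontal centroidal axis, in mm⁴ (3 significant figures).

Treat the section as a set of non-overlapping primitives; coordinates are from the bounding-box lower-left.
Web: 10 × 310, A = 3 100 mm², y = 155 mm, Ī = 24 825 833 mm⁴.
Top flange (beyond web): 45 × 20, A = 900 mm², y = 300 mm, Ī = 30 000 mm⁴.
Bottom flange (beyond web): 45 × 20, A = 900 mm², y = 10 mm, Ī = 30 000 mm⁴.
By symmetry the centroid is at mid-height, ȳ = 155 mm.
Transfer each piece to the horizontal centroidal axis using Ī + A·d² with d = y − 155:
  web: d = 0 mm → contributes +24 825 833 mm⁴
  top flange (beyond web): d = 145 mm → contributes +18 952 500 mm⁴
  bottom flange (beyond web): d = -145 mm → contributes +18 952 500 mm⁴
Total I = 62 730 833 mm⁴.

Ix ≈ 6.27 × 10⁷ mm⁴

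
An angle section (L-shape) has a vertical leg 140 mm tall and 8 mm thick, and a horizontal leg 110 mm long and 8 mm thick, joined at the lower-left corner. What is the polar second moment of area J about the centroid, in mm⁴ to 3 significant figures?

Decompose the section into non-overlapping parts with the origin at the bottom-left of its bounding rectangle.
Vertical leg: 8 × 140, A = 1 120 mm², y = 70 mm, Ī = 1 829 333 mm⁴.
Horizontal leg (remainder): 102 × 8, A = 816 mm², y = 4 mm, Ī = 4 352 mm⁴.
Centroid: ȳ = ΣA·y / ΣA = 42.182 mm.
Transfer each piece to the centroidal x-axis using Ī + A·d² with d = y − 42.182:
  vertical leg: d = 27.818 mm → contributes +2 696 047 mm⁴
  horizontal leg (remainder): d = -38.182 mm → contributes +1 193 959 mm⁴
Total I = 3 890 005 mm⁴.
For the y-axis: x̄ = 27.182 mm.
Repeating about the centroidal y-axis gives I_y = 2 141 445 mm⁴.
Polar second moment: J = I_x + I_y = 6 031 451 mm⁴.

J ≈ 6.03 × 10⁶ mm⁴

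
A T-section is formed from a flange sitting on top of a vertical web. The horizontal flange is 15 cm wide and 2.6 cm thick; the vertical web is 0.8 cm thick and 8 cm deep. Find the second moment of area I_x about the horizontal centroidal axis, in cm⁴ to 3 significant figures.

Break the section into simple shapes (no overlaps), measuring from the bottom-left corner of the bounding box.
Flange: 15 × 2.6, A = 39 cm², y = 9.3 cm, Ī = 21.97 cm⁴.
Web: 0.8 × 8, A = 6.4 cm², y = 4 cm, Ī = 34.133 cm⁴.
Centroid: ȳ = ΣA·y / ΣA = 8.5529 cm.
Transfer each piece to the horizontal centroidal axis using Ī + A·d² with d = y − 8.5529:
  flange: d = 0.74714 cm → contributes +43.74 cm⁴
  web: d = -4.5529 cm → contributes +166.8 cm⁴
Total I = 210.54 cm⁴.

I_x ≈ 211 cm⁴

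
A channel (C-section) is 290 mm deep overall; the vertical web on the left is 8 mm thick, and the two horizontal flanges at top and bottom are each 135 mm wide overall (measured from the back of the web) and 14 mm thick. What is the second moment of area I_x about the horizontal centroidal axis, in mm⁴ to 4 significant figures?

I_x ≈ 8.404 × 10⁷ mm⁴

Decompose the section into non-overlapping parts with the origin at the bottom-left of its bounding rectangle.
Web: 8 × 290, A = 2 320 mm², y = 145 mm, Ī = 16 259 333 mm⁴.
Top flange (beyond web): 127 × 14, A = 1 778 mm², y = 283 mm, Ī = 29040.7 mm⁴.
Bottom flange (beyond web): 127 × 14, A = 1 778 mm², y = 7 mm, Ī = 29040.7 mm⁴.
By symmetry the centroid is at mid-height, ȳ = 145 mm.
Transfer each piece to the horizontal centroidal axis using Ī + A·d² with d = y − 145:
  web: d = 0 mm → contributes +16 259 333 mm⁴
  top flange (beyond web): d = 138 mm → contributes +33 889 273 mm⁴
  bottom flange (beyond web): d = -138 mm → contributes +33 889 273 mm⁴
Total I = 84 037 879 mm⁴.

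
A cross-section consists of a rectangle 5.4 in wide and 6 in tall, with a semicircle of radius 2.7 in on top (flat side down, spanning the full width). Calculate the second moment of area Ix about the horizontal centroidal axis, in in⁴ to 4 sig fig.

Ix ≈ 248.5 in⁴

Decompose the section into non-overlapping parts with the origin at the bottom-left of its bounding rectangle.
Rectangular body: 5.4 × 6, A = 32.4 in², y = 3 in, Ī = 97.2 in⁴.
Semicircular cap: semicircle r = 2.7, A = 11.4511 in², y = 7.14592 in, Ī = 5.83293 in⁴.
Centroid: ȳ = ΣA·y / ΣA = 4.08265 in.
Transfer each piece to the horizontal centroidal axis using Ī + A·d² with d = y − 4.08265:
  rectangular body: d = -1.08265 in → contributes +135.177 in⁴
  semicircular cap: d = 3.06327 in → contributes +113.286 in⁴
Total I = 248.463 in⁴.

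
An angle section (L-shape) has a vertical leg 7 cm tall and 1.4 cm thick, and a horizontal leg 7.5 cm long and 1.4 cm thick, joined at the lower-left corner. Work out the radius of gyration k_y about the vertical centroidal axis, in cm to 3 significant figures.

k_y ≈ 2.24 cm

Decompose the section into non-overlapping parts with the origin at the bottom-left of its bounding rectangle.
Vertical leg: 1.4 × 7, A = 9.8 cm², x = 0.7 cm, Ī = 1.6007 cm⁴.
Horizontal leg (remainder): 6.1 × 1.4, A = 8.54 cm², x = 4.45 cm, Ī = 26.481 cm⁴.
Centroid: x̄ = ΣA·x / ΣA = 2.4462 cm.
Transfer each piece to the vertical centroidal axis using Ī + A·d² with d = x − 2.4462:
  vertical leg: d = -1.7462 cm → contributes +31.482 cm⁴
  horizontal leg (remainder): d = 2.0038 cm → contributes +60.772 cm⁴
Total I = 92.254 cm⁴.
Radius of gyration: k = √(I/A) = √(92.254 / 18.34) = 2.2428 cm.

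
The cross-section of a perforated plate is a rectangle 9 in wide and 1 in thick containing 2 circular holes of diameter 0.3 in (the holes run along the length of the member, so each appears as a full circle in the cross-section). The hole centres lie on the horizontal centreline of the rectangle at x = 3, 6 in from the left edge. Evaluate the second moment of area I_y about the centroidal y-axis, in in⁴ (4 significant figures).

I_y ≈ 60.43 in⁴

Decompose the section into non-overlapping parts with the origin at the bottom-left of its bounding rectangle.
Plate: 9 × 1, A = 9 in², x = 4.5 in, Ī = 60.75 in⁴.
Hole 1 (subtracted): ⌀0.3, A = 0.0706858 in², x = 3 in, Ī = 0.000397608 in⁴.
Hole 2 (subtracted): ⌀0.3, A = 0.0706858 in², x = 6 in, Ī = 0.000397608 in⁴.
By symmetry the centroid is at mid-width, x̄ = 4.5 in.
Transfer each piece to the centroidal y-axis using Ī + A·d² with d = x − 4.5:
  plate: d = 0 in → contributes +60.75 in⁴
  hole 1: d = -1.5 in → contributes −0.159441 in⁴
  hole 2: d = 1.5 in → contributes −0.159441 in⁴
Total I = 60.4311 in⁴.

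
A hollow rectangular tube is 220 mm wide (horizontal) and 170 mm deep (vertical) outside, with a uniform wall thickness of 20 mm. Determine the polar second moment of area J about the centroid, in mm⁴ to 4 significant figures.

Break the section into simple shapes (no overlaps), measuring from the bottom-left corner of the bounding box.
Outer rectangle: 220 × 170, A = 37 400 mm², y = 85 mm, Ī = 90 071 667 mm⁴.
Inner void (subtracted): 180 × 130, A = 23 400 mm², y = 85 mm, Ī = 32 955 000 mm⁴.
By symmetry the centroid is at mid-height, ȳ = 85 mm.
All pieces are centred on the centroidal x-axis, so I = ΣĪ (holes subtracted) = 57 116 667 mm⁴.
Repeating about the centroidal y-axis gives I_y = 87 666 667 mm⁴.
Polar second moment: J = I_x + I_y = 144 783 333 mm⁴.

J ≈ 1.448 × 10⁸ mm⁴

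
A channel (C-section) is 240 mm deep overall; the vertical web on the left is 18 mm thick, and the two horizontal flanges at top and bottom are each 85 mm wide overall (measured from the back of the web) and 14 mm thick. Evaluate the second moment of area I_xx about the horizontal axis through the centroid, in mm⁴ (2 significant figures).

I_xx ≈ 4.5 × 10⁷ mm⁴

Break the section into simple shapes (no overlaps), measuring from the bottom-left corner of the bounding box.
Web: 18 × 240, A = 4 320 mm², y = 120 mm, Ī = 20 736 000 mm⁴.
Top flange (beyond web): 67 × 14, A = 938 mm², y = 233 mm, Ī = 15 321 mm⁴.
Bottom flange (beyond web): 67 × 14, A = 938 mm², y = 7 mm, Ī = 15 321 mm⁴.
By symmetry the centroid is at mid-height, ȳ = 120 mm.
Transfer each piece to the horizontal axis through the centroid using Ī + A·d² with d = y − 120:
  web: d = 0 mm → contributes +20 736 000 mm⁴
  top flange (beyond web): d = 113 mm → contributes +11 992 643 mm⁴
  bottom flange (beyond web): d = -113 mm → contributes +11 992 643 mm⁴
Total I = 44 721 285 mm⁴.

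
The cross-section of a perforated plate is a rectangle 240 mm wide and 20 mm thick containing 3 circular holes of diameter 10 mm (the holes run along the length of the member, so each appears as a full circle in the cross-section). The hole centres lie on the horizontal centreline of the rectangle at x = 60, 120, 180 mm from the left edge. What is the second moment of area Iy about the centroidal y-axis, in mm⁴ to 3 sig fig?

Decompose the section into non-overlapping parts with the origin at the bottom-left of its bounding rectangle.
Plate: 240 × 20, A = 4 800 mm², x = 120 mm, Ī = 23 040 000 mm⁴.
Hole 1 (subtracted): ⌀10, A = 78.54 mm², x = 60 mm, Ī = 490.87 mm⁴.
Hole 2 (subtracted): ⌀10, A = 78.54 mm², x = 120 mm, Ī = 490.87 mm⁴.
Hole 3 (subtracted): ⌀10, A = 78.54 mm², x = 180 mm, Ī = 490.87 mm⁴.
By symmetry the centroid is at mid-width, x̄ = 120 mm.
Transfer each piece to the centroidal y-axis using Ī + A·d² with d = x − 120:
  plate: d = 0 mm → contributes +23 040 000 mm⁴
  hole 1: d = -60 mm → contributes −283 234 mm⁴
  hole 2: d = 0 mm → contributes −490.87 mm⁴
  hole 3: d = 60 mm → contributes −283 234 mm⁴
Total I = 22 473 041 mm⁴.

Iy ≈ 2.25 × 10⁷ mm⁴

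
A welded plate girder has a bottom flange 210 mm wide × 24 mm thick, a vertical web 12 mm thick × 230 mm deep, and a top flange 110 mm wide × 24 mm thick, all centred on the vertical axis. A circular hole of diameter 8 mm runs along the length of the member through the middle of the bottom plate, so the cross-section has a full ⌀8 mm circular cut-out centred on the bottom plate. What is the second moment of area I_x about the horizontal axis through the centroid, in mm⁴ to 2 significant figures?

Treat the section as a set of non-overlapping primitives; coordinates are from the bounding-box lower-left.
Bottom plate: 210 × 24, A = 5 040 mm², y = 12 mm, Ī = 241 920 mm⁴.
Web plate: 12 × 230, A = 2 760 mm², y = 139 mm, Ī = 12 167 000 mm⁴.
Top plate: 110 × 24, A = 2 640 mm², y = 266 mm, Ī = 126 720 mm⁴.
Hole (subtracted): ⌀8, A = 50.27 mm², y = 12 mm, Ī = 201.1 mm⁴.
Centroid: ȳ = ΣA·y / ΣA = 110.3 mm.
Transfer each piece to the horizontal axis through the centroid using Ī + A·d² with d = y − 110.3:
  bottom plate: d = -98.28 mm → contributes +48 920 867 mm⁴
  web plate: d = 28.72 mm → contributes +14 443 907 mm⁴
  top plate: d = 155.7 mm → contributes +64 145 165 mm⁴
  hole: d = -98.28 mm → contributes −485 691 mm⁴
Total I = 127 024 248 mm⁴.

I_x ≈ 1.3 × 10⁸ mm⁴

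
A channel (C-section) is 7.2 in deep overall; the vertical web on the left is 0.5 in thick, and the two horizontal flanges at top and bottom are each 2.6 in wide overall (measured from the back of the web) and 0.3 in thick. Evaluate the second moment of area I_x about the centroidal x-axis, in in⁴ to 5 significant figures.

I_x ≈ 30.559 in⁴

Break the section into simple shapes (no overlaps), measuring from the bottom-left corner of the bounding box.
Web: 0.5 × 7.2, A = 3.6 in², y = 3.6 in, Ī = 15.552 in⁴.
Top flange (beyond web): 2.1 × 0.3, A = 0.63 in², y = 7.05 in, Ī = 0.004725 in⁴.
Bottom flange (beyond web): 2.1 × 0.3, A = 0.63 in², y = 0.15 in, Ī = 0.004725 in⁴.
By symmetry the centroid is at mid-height, ȳ = 3.6 in.
Transfer each piece to the centroidal x-axis using Ī + A·d² with d = y − 3.6:
  web: d = 0 in → contributes +15.552 in⁴
  top flange (beyond web): d = 3.45 in → contributes +7.5033 in⁴
  bottom flange (beyond web): d = -3.45 in → contributes +7.5033 in⁴
Total I = 30.5586 in⁴.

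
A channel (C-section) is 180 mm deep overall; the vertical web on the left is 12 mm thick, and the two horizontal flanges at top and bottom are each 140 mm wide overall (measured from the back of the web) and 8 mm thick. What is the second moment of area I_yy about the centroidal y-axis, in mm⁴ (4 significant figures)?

Break the section into simple shapes (no overlaps), measuring from the bottom-left corner of the bounding box.
Web: 12 × 180, A = 2 160 mm², x = 6 mm, Ī = 25 920 mm⁴.
Top flange (beyond web): 128 × 8, A = 1 024 mm², x = 76 mm, Ī = 1 398 101 mm⁴.
Bottom flange (beyond web): 128 × 8, A = 1 024 mm², x = 76 mm, Ī = 1 398 101 mm⁴.
Centroid: x̄ = ΣA·x / ΣA = 40.0684 mm.
Transfer each piece to the centroidal y-axis using Ī + A·d² with d = x − 40.0684:
  web: d = -34.0684 mm → contributes +2 532 943 mm⁴
  top flange (beyond web): d = 35.9316 mm → contributes +2 720 164 mm⁴
  bottom flange (beyond web): d = 35.9316 mm → contributes +2 720 164 mm⁴
Total I = 7 973 271 mm⁴.

I_yy ≈ 7.973 × 10⁶ mm⁴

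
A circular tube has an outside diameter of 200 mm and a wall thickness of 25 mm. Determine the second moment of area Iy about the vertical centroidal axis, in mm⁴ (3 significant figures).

Iy ≈ 5.37 × 10⁷ mm⁴

Split into non-overlapping primitives; take the origin at the lower-left of the bounding box.
Outer circle: ⌀200, A = 31 416 mm², x = 100 mm, Ī = 78 539 816 mm⁴.
Bore (subtracted): ⌀150, A = 17 671 mm², x = 100 mm, Ī = 24 850 489 mm⁴.
By symmetry the centroid is at mid-width, x̄ = 100 mm.
All pieces are centred on the vertical centroidal axis, so I = ΣĪ (holes subtracted) = 53 689 328 mm⁴.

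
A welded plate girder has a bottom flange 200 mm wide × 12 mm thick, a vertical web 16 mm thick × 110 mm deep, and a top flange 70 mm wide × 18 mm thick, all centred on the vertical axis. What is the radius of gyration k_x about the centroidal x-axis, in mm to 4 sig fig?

k_x ≈ 52.84 mm

Break the section into simple shapes (no overlaps), measuring from the bottom-left corner of the bounding box.
Bottom plate: 200 × 12, A = 2 400 mm², y = 6 mm, Ī = 28 800 mm⁴.
Web plate: 16 × 110, A = 1 760 mm², y = 67 mm, Ī = 1 774 667 mm⁴.
Top plate: 70 × 18, A = 1 260 mm², y = 131 mm, Ī = 34 020 mm⁴.
Centroid: ȳ = ΣA·y / ΣA = 54.8672 mm.
Transfer each piece to the centroidal x-axis using Ī + A·d² with d = y − 54.8672:
  bottom plate: d = -48.8672 mm → contributes +5 759 998 mm⁴
  web plate: d = 12.1328 mm → contributes +2 033 749 mm⁴
  top plate: d = 76.1328 mm → contributes +7 337 244 mm⁴
Total I = 15 130 991 mm⁴.
Radius of gyration: k = √(I/A) = √(15 130 991 / 5 420) = 52.8365 mm.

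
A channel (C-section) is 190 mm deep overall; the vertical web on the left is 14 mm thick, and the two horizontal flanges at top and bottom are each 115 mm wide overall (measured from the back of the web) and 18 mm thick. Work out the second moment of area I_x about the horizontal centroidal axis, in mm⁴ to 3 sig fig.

Break the section into simple shapes (no overlaps), measuring from the bottom-left corner of the bounding box.
Web: 14 × 190, A = 2 660 mm², y = 95 mm, Ī = 8 002 167 mm⁴.
Top flange (beyond web): 101 × 18, A = 1 818 mm², y = 181 mm, Ī = 49 086 mm⁴.
Bottom flange (beyond web): 101 × 18, A = 1 818 mm², y = 9 mm, Ī = 49 086 mm⁴.
By symmetry the centroid is at mid-height, ȳ = 95 mm.
Transfer each piece to the horizontal centroidal axis using Ī + A·d² with d = y − 95:
  web: d = 0 mm → contributes +8 002 167 mm⁴
  top flange (beyond web): d = 86 mm → contributes +13 495 014 mm⁴
  bottom flange (beyond web): d = -86 mm → contributes +13 495 014 mm⁴
Total I = 34 992 195 mm⁴.

I_x ≈ 3.50 × 10⁷ mm⁴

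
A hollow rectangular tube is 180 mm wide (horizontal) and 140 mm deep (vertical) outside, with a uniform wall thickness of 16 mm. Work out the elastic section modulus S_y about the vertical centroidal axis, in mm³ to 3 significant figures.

Treat the section as a set of non-overlapping primitives; coordinates are from the bounding-box lower-left.
Outer rectangle: 180 × 140, A = 25 200 mm², x = 90 mm, Ī = 68 040 000 mm⁴.
Inner void (subtracted): 148 × 108, A = 15 984 mm², x = 90 mm, Ī = 29 176 128 mm⁴.
By symmetry the centroid is at mid-width, x̄ = 90 mm.
All pieces are centred on the vertical centroidal axis, so I = ΣĪ (holes subtracted) = 38 863 872 mm⁴.
Extreme fibre distance c = 90 mm; S = I/c = 431 821 mm³.

S_y ≈ 4.32 × 10⁵ mm³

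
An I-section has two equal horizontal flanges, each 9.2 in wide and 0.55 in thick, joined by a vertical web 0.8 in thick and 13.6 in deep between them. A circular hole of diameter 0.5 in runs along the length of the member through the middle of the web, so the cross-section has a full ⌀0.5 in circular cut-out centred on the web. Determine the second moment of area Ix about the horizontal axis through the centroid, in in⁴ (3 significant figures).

Break the section into simple shapes (no overlaps), measuring from the bottom-left corner of the bounding box.
Bottom flange: 9.2 × 0.55, A = 5.06 in², y = 0.275 in, Ī = 0.12755 in⁴.
Web: 0.8 × 13.6, A = 10.88 in², y = 7.35 in, Ī = 167.7 in⁴.
Top flange: 9.2 × 0.55, A = 5.06 in², y = 14.425 in, Ī = 0.12755 in⁴.
Hole (subtracted): ⌀0.5, A = 0.19635 in², y = 7.35 in, Ī = 0.003068 in⁴.
By symmetry the centroid is at mid-height, ȳ = 7.35 in.
Transfer each piece to the horizontal axis through the centroid using Ī + A·d² with d = y − 7.35:
  bottom flange: d = -7.075 in → contributes +253.41 in⁴
  web: d = 0 in → contributes +167.7 in⁴
  top flange: d = 7.075 in → contributes +253.41 in⁴
  hole: d = 0 in → contributes −0.003068 in⁴
Total I = 674.51 in⁴.

Ix ≈ 675 in⁴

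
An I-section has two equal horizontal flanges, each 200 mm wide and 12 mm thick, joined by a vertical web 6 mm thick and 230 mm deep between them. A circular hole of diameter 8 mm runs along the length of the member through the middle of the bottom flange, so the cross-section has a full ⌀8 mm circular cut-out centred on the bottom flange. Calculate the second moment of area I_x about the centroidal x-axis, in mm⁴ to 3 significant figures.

I_x ≈ 7.57 × 10⁷ mm⁴

Decompose the section into non-overlapping parts with the origin at the bottom-left of its bounding rectangle.
Bottom flange: 200 × 12, A = 2 400 mm², y = 6 mm, Ī = 28 800 mm⁴.
Web: 6 × 230, A = 1 380 mm², y = 127 mm, Ī = 6 083 500 mm⁴.
Top flange: 200 × 12, A = 2 400 mm², y = 248 mm, Ī = 28 800 mm⁴.
Hole (subtracted): ⌀8, A = 50.265 mm², y = 6 mm, Ī = 201.06 mm⁴.
Centroid: ȳ = ΣA·y / ΣA = 127.99 mm.
Transfer each piece to the centroidal x-axis using Ī + A·d² with d = y − 127.99:
  bottom flange: d = -121.99 mm → contributes +35 745 852 mm⁴
  web: d = -0.99223 mm → contributes +6 084 859 mm⁴
  top flange: d = 120.01 mm → contributes +34 593 274 mm⁴
  hole: d = -121.99 mm → contributes −748 257 mm⁴
Total I = 75 675 727 mm⁴.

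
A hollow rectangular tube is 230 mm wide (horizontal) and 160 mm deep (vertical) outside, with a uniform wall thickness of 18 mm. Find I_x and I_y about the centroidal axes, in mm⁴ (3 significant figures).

I_x ≈ 4.77 × 10⁷ mm⁴, I_y ≈ 8.68 × 10⁷ mm⁴

Split into non-overlapping primitives; take the origin at the lower-left of the bounding box.
Outer rectangle: 230 × 160, A = 36 800 mm², y = 80 mm, Ī = 78 506 667 mm⁴.
Inner void (subtracted): 194 × 124, A = 24 056 mm², y = 80 mm, Ī = 30 823 755 mm⁴.
By symmetry the centroid is at mid-height, ȳ = 80 mm.
All pieces are centred on the centroidal x-axis, so I = ΣĪ (holes subtracted) = 47 682 912 mm⁴.
Repeating about the centroidal y-axis gives I_y = 86 779 032 mm⁴.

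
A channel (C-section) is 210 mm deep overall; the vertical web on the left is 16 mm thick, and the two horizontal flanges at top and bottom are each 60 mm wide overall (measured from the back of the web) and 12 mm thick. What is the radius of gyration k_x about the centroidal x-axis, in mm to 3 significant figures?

Break the section into simple shapes (no overlaps), measuring from the bottom-left corner of the bounding box.
Web: 16 × 210, A = 3 360 mm², y = 105 mm, Ī = 12 348 000 mm⁴.
Top flange (beyond web): 44 × 12, A = 528 mm², y = 204 mm, Ī = 6 336 mm⁴.
Bottom flange (beyond web): 44 × 12, A = 528 mm², y = 6 mm, Ī = 6 336 mm⁴.
By symmetry the centroid is at mid-height, ȳ = 105 mm.
Transfer each piece to the centroidal x-axis using Ī + A·d² with d = y − 105:
  web: d = 0 mm → contributes +12 348 000 mm⁴
  top flange (beyond web): d = 99 mm → contributes +5 181 264 mm⁴
  bottom flange (beyond web): d = -99 mm → contributes +5 181 264 mm⁴
Total I = 22 710 528 mm⁴.
Radius of gyration: k = √(I/A) = √(22 710 528 / 4 416) = 71.713 mm.

k_x ≈ 71.7 mm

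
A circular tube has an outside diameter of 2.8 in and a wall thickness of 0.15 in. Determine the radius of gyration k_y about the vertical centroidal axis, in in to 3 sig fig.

k_y ≈ 0.938 in

Split into non-overlapping primitives; take the origin at the lower-left of the bounding box.
Outer circle: ⌀2.8, A = 6.1575 in², x = 1.4 in, Ī = 3.0172 in⁴.
Bore (subtracted): ⌀2.5, A = 4.9087 in², x = 1.4 in, Ī = 1.9175 in⁴.
By symmetry the centroid is at mid-width, x̄ = 1.4 in.
All pieces are centred on the vertical centroidal axis, so I = ΣĪ (holes subtracted) = 1.0997 in⁴.
Radius of gyration: k = √(I/A) = √(1.0997 / 1.2488) = 0.93842 in.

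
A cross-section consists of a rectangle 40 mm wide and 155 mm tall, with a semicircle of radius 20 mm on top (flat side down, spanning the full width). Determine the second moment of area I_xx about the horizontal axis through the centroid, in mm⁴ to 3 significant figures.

Decompose the section into non-overlapping parts with the origin at the bottom-left of its bounding rectangle.
Rectangular body: 40 × 155, A = 6 200 mm², y = 77.5 mm, Ī = 12 412 917 mm⁴.
Semicircular cap: semicircle r = 20, A = 628.32 mm², y = 163.49 mm, Ī = 17 561 mm⁴.
Centroid: ȳ = ΣA·y / ΣA = 85.412 mm.
Transfer each piece to the horizontal axis through the centroid using Ī + A·d² with d = y − 85.412:
  rectangular body: d = -7.9123 mm → contributes +12 801 069 mm⁴
  semicircular cap: d = 78.076 mm → contributes +3 847 696 mm⁴
Total I = 16 648 765 mm⁴.

I_xx ≈ 1.66 × 10⁷ mm⁴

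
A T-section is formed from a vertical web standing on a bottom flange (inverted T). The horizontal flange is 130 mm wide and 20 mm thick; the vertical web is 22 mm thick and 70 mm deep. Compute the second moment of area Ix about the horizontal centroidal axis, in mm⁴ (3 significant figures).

Ix ≈ 2.67 × 10⁶ mm⁴

Split into non-overlapping primitives; take the origin at the lower-left of the bounding box.
Flange: 130 × 20, A = 2 600 mm², y = 10 mm, Ī = 86 667 mm⁴.
Web: 22 × 70, A = 1 540 mm², y = 55 mm, Ī = 628 833 mm⁴.
Centroid: ȳ = ΣA·y / ΣA = 26.739 mm.
Transfer each piece to the horizontal centroidal axis using Ī + A·d² with d = y − 26.739:
  flange: d = -16.739 mm → contributes +815 183 mm⁴
  web: d = 28.261 mm → contributes +1 858 796 mm⁴
Total I = 2 673 978 mm⁴.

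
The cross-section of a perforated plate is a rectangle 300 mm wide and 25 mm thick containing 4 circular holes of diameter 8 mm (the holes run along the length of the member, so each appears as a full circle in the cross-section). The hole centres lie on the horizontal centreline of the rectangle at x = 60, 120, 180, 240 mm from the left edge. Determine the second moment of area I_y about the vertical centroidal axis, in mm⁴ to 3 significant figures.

Break the section into simple shapes (no overlaps), measuring from the bottom-left corner of the bounding box.
Plate: 300 × 25, A = 7 500 mm², x = 150 mm, Ī = 56 250 000 mm⁴.
Hole 1 (subtracted): ⌀8, A = 50.265 mm², x = 60 mm, Ī = 201.06 mm⁴.
Hole 2 (subtracted): ⌀8, A = 50.265 mm², x = 120 mm, Ī = 201.06 mm⁴.
Hole 3 (subtracted): ⌀8, A = 50.265 mm², x = 180 mm, Ī = 201.06 mm⁴.
Hole 4 (subtracted): ⌀8, A = 50.265 mm², x = 240 mm, Ī = 201.06 mm⁴.
By symmetry the centroid is at mid-width, x̄ = 150 mm.
Transfer each piece to the vertical centroidal axis using Ī + A·d² with d = x − 150:
  plate: d = 0 mm → contributes +56 250 000 mm⁴
  hole 1: d = -90 mm → contributes −407 351 mm⁴
  hole 2: d = -30 mm → contributes −45 440 mm⁴
  hole 3: d = 30 mm → contributes −45 440 mm⁴
  hole 4: d = 90 mm → contributes −407 351 mm⁴
Total I = 55 344 417 mm⁴.

I_y ≈ 5.53 × 10⁷ mm⁴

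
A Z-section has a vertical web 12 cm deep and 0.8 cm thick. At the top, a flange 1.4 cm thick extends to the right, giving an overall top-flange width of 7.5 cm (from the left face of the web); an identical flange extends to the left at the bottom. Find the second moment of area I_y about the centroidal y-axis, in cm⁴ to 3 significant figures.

Decompose the section into non-overlapping parts with the origin at the bottom-left of its bounding rectangle.
Web: 0.8 × 12, A = 9.6 cm², x = 7.1 cm, Ī = 0.512 cm⁴.
Top flange (beyond web): 6.7 × 1.4, A = 9.38 cm², x = 10.85 cm, Ī = 35.089 cm⁴.
Bottom flange (beyond web): 6.7 × 1.4, A = 9.38 cm², x = 3.35 cm, Ī = 35.089 cm⁴.
Centroid: x̄ = ΣA·x / ΣA = 7.1 cm.
Transfer each piece to the centroidal y-axis using Ī + A·d² with d = x − 7.1:
  web: d = 0 cm → contributes +0.512 cm⁴
  top flange (beyond web): d = 3.75 cm → contributes +167 cm⁴
  bottom flange (beyond web): d = -3.75 cm → contributes +167 cm⁴
Total I = 334.5 cm⁴.

I_y ≈ 335 cm⁴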